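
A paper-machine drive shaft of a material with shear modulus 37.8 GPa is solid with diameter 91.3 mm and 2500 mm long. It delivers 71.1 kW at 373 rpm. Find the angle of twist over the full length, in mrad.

17.6 mrad

ω = 2π·373/60 = 39.06 rad/s, so T = P/ω = 71.1×10³ / 39.06 = 1820 N·m.
J = πd⁴/32 = π(0.0913)⁴/32 = 6.822×10^-6 m⁴.
θ = T·L/(G·J) = 1820 × 2.50 / (37.8×10⁹ × 6.822×10^-6) = 0.01765 rad.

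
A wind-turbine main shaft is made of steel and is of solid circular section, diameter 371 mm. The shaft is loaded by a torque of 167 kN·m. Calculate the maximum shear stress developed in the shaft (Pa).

J = πd⁴/32 = π(0.371)⁴/32 = 1.860×10^-3 m⁴.
τ_max = T·r/J = 167000 × 0.185 / 1.860×10^-3 = 1.666×10^7 Pa.

1.67e7 Pa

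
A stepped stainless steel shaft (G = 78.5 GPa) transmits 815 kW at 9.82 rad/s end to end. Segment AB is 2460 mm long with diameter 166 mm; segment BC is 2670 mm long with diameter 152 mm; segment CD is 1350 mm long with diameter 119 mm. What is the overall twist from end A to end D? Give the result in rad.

ω = 9.82 rad/s, so T = P/ω = 815×10³ / 9.820 = 82990 N·m.
J_AB = π(0.166)⁴/32 = 7.45×10^-5 m⁴; J_BC = π(0.152)⁴/32 = 5.24×10^-5 m⁴; J_CD = π(0.119)⁴/32 = 1.97×10^-5 m⁴.
θ = (T/G)·Σ L_i/J_i = (82990/78.5×10⁹)·(2.46/7.45×10^-5 + 2.67/5.24×10^-5 + 1.35/1.97×10^-5) = 0.1613 rad.

0.161 rad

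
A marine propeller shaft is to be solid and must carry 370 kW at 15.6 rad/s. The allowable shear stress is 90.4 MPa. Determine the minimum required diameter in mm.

ω = 15.6 rad/s, so T = P/ω = 370×10³ / 15.60 = 23720 N·m.
For a solid shaft τ_max = 16T/(πd³), so d = (16T/(π τ_allow))^(1/3) = (16·23720/(π·9.04×10^7))^(1/3) = 0.1101 m.

110 mm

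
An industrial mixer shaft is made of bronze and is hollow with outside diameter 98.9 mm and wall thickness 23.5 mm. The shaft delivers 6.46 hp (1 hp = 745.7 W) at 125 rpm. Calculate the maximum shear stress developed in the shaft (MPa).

ω = 2π·125/60 = 13.09 rad/s, so T = P/ω = 6.46×745.7 / 13.09 = 368.0 N·m.
J = π(d_o⁴ − d_i⁴)/32 = π(0.0989⁴ − 0.0519⁴)/32 = 8.680×10^-6 m⁴.
τ_max = T·r/J = 368.0 × 0.0495 / 8.680×10^-6 = 2.096×10^6 Pa.

2.10 MPa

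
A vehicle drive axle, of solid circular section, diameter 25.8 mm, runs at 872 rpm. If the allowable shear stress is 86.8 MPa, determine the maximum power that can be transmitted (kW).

26.7 kW

J = πd⁴/32 = π(0.0258)⁴/32 = 4.350×10^-8 m⁴.
T_max = τ_allow·J/r = 8.68×10^7 × 4.350×10^-8 / 0.0129 = 292.7 N·m.
ω = 2π·872/60 = 91.32 rad/s, so P_max = T_max·ω = 2.673×10^4 W.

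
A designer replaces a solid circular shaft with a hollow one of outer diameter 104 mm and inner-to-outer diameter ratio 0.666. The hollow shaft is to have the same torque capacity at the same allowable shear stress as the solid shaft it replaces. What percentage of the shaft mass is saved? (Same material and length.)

Equal τ_max and T ⇒ the solid shaft needs d_s³ = d_o³(1−k⁴), so d_s = 104·(1−0.666⁴)^(1/3) = 96.68 mm.
Area ratio A_h/A_s = d_o²(1−k²)/d_s² = (1−k²)/(1−k⁴)^(2/3) = 0.6439.
Mass saving = 1 − 0.6439 = 35.6 %.

35.6 %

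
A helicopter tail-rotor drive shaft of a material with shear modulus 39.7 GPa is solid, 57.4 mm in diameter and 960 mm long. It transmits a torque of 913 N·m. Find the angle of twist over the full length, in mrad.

20.7 mrad

J = πd⁴/32 = π(0.0574)⁴/32 = 1.066×10^-6 m⁴.
θ = T·L/(G·J) = 913.0 × 0.960 / (39.7×10⁹ × 1.066×10^-6) = 0.02072 rad.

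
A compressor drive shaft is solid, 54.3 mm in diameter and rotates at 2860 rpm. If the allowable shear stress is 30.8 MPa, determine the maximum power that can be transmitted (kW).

290 kW

J = πd⁴/32 = π(0.0543)⁴/32 = 8.535×10^-7 m⁴.
T_max = τ_allow·J/r = 3.08×10^7 × 8.535×10^-7 / 0.0271 = 968.2 N·m.
ω = 2π·2860/60 = 299.5 rad/s, so P_max = T_max·ω = 2.900×10^5 W.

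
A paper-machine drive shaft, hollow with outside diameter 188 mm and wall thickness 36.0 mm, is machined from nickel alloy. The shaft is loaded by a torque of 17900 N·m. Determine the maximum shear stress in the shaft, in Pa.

1.60e7 Pa

J = π(d_o⁴ − d_i⁴)/32 = π(0.188⁴ − 0.116⁴)/32 = 1.049×10^-4 m⁴.
τ_max = T·r/J = 17900 × 0.0940 / 1.049×10^-4 = 1.605×10^7 Pa.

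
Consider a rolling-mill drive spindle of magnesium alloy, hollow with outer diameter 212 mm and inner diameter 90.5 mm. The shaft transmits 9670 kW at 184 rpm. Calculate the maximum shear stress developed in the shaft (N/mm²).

ω = 2π·184/60 = 19.27 rad/s, so T = P/ω = 9670×10³ / 19.27 = 501900 N·m.
J = π(d_o⁴ − d_i⁴)/32 = π(0.212⁴ − 0.0905⁴)/32 = 1.917×10^-4 m⁴.
τ_max = T·r/J = 501900 × 0.106 / 1.917×10^-4 = 2.775×10^8 Pa.

277 N/mm²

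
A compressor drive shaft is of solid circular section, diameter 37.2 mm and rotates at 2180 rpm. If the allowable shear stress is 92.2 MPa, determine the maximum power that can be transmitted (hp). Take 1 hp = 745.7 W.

J = πd⁴/32 = π(0.0372)⁴/32 = 1.880×10^-7 m⁴.
T_max = τ_allow·J/r = 9.22×10^7 × 1.880×10^-7 / 0.0186 = 931.9 N·m.
ω = 2π·2180/60 = 228.3 rad/s, so P_max = T_max·ω = 2.128×10^5 W.

285 hp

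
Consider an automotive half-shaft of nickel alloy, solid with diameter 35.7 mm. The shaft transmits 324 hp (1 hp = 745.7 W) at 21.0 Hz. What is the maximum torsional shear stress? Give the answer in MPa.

205 MPa

ω = 2π·21.0 = 131.9 rad/s, so T = P/ω = 324×745.7 / 131.9 = 1831 N·m.
J = πd⁴/32 = π(0.0357)⁴/32 = 1.595×10^-7 m⁴.
τ_max = T·r/J = 1831 × 0.0179 / 1.595×10^-7 = 2.050×10^8 Pa.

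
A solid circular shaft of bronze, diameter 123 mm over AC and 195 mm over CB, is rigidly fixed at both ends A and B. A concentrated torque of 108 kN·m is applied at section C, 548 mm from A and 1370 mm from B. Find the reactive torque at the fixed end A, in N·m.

30600 N·m

Compatibility: T_A·a/J_AC = T_B·b/J_CB with T_A + T_B = T₀.
J_AC = 2.25×10^-5 m⁴, J_CB = 1.42×10^-4 m⁴, so T_A = T₀·(J_AC/a)/((J_AC/a)+(J_CB/b)) = 30620 N·m, T_B = 77380 N·m.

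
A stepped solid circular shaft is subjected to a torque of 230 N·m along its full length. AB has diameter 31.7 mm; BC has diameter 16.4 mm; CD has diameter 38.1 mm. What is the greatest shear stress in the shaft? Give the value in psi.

38500 psi

Under the same torque, τ_max = 16T/(πd³) is largest where d is smallest — segment BC (d = 16.4 mm).
τ_max = 16·230.0/(π·(0.0164)³) = 2.656×10^8 Pa.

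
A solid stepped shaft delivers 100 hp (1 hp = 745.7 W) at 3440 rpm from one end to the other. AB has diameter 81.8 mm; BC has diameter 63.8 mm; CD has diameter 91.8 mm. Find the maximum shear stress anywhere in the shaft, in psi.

589 psi

ω = 2π·3440/60 = 360.2 rad/s, so T = P/ω = 100×745.7 / 360.2 = 207.0 N·m.
Under the same torque, τ_max = 16T/(πd³) is largest where d is smallest — segment BC (d = 63.8 mm).
τ_max = 16·207.0/(π·(0.0638)³) = 4.060×10^6 Pa.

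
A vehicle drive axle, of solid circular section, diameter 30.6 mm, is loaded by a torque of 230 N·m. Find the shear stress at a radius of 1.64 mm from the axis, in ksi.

J = πd⁴/32 = π(0.0306)⁴/32 = 8.608×10^-8 m⁴.
Shear stress varies linearly with radius: τ = T·r/J = 230.0 × 0.00164 / 8.608×10^-8 = 4.382×10^6 Pa.

0.636 ksi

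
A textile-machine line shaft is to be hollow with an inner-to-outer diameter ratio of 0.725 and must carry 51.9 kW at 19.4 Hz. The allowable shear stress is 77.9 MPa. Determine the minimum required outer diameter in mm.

33.8 mm

ω = 2π·19.4 = 121.9 rad/s, so T = P/ω = 51.9×10³ / 121.9 = 425.8 N·m.
For a hollow shaft with d_i/d_o = 0.725: τ_max = 16T/(π d_o³ (1−k⁴)), so d_o = [16T/(π τ_allow (1−k⁴))]^(1/3) = [16·425.8/(π·7.79×10^7·0.7237)]^(1/3) = 0.03376 m.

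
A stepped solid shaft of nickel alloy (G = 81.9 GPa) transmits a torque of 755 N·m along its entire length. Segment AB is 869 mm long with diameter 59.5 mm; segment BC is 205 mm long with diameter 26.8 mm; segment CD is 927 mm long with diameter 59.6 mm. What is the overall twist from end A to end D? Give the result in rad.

0.0507 rad

J_AB = π(0.0595)⁴/32 = 1.23×10^-6 m⁴; J_BC = π(0.0268)⁴/32 = 5.06×10^-8 m⁴; J_CD = π(0.0596)⁴/32 = 1.24×10^-6 m⁴.
θ = (T/G)·Σ L_i/J_i = (755.0/81.9×10⁹)·(0.869/1.23×10^-6 + 0.205/5.06×10^-8 + 0.927/1.24×10^-6) = 0.05072 rad.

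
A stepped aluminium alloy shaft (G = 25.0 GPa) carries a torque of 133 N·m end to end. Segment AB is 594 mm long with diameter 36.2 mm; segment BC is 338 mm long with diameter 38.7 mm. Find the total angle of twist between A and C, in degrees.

J_AB = π(0.0362)⁴/32 = 1.69×10^-7 m⁴; J_BC = π(0.0387)⁴/32 = 2.20×10^-7 m⁴.
θ = (T/G)·Σ L_i/J_i = (133.0/25.0×10⁹)·(0.594/1.69×10^-7 + 0.338/2.20×10^-7) = 0.02691 rad.

1.54°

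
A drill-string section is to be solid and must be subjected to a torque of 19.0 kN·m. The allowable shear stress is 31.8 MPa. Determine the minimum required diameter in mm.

For a solid shaft τ_max = 16T/(πd³), so d = (16T/(π τ_allow))^(1/3) = (16·19000/(π·3.18×10^7))^(1/3) = 0.1449 m.

145 mm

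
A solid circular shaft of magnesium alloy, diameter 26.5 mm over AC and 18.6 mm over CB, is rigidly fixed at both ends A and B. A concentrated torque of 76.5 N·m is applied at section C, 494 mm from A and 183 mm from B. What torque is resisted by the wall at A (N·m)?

Compatibility: T_A·a/J_AC = T_B·b/J_CB with T_A + T_B = T₀.
J_AC = 4.84×10^-8 m⁴, J_CB = 1.18×10^-8 m⁴, so T_A = T₀·(J_AC/a)/((J_AC/a)+(J_CB/b)) = 46.22 N·m, T_B = 30.28 N·m.

46.2 N·m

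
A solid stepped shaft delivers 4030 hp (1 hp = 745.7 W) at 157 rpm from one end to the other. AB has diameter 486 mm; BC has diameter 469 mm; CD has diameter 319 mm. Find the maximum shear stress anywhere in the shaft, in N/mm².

ω = 2π·157/60 = 16.44 rad/s, so T = P/ω = 4030×745.7 / 16.44 = 182800 N·m.
Under the same torque, τ_max = 16T/(πd³) is largest where d is smallest — segment CD (d = 319 mm).
τ_max = 16·182800/(π·(0.319)³) = 2.868×10^7 Pa.

28.7 N/mm²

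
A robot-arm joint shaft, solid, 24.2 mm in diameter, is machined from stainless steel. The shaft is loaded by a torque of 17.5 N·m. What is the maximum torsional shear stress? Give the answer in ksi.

J = πd⁴/32 = π(0.0242)⁴/32 = 3.367×10^-8 m⁴.
τ_max = T·r/J = 17.50 × 0.0121 / 3.367×10^-8 = 6.289×10^6 Pa.

0.912 ksi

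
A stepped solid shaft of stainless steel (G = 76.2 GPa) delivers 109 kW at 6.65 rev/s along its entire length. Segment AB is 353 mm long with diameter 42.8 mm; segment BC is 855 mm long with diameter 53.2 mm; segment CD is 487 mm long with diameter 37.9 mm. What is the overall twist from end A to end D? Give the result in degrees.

8.95°

ω = 2π·6.65 = 41.78 rad/s, so T = P/ω = 109×10³ / 41.78 = 2609 N·m.
J_AB = π(0.0428)⁴/32 = 3.29×10^-7 m⁴; J_BC = π(0.0532)⁴/32 = 7.86×10^-7 m⁴; J_CD = π(0.0379)⁴/32 = 2.03×10^-7 m⁴.
θ = (T/G)·Σ L_i/J_i = (2609/76.2×10⁹)·(0.353/3.29×10^-7 + 0.855/7.86×10^-7 + 0.487/2.03×10^-7) = 0.1562 rad.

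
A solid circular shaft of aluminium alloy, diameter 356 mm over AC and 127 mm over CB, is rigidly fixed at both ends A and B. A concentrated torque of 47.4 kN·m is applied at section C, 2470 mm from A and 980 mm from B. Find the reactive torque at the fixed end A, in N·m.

Compatibility: T_A·a/J_AC = T_B·b/J_CB with T_A + T_B = T₀.
J_AC = 1.58×10^-3 m⁴, J_CB = 2.55×10^-5 m⁴, so T_A = T₀·(J_AC/a)/((J_AC/a)+(J_CB/b)) = 45540 N·m, T_B = 1859 N·m.

45500 N·m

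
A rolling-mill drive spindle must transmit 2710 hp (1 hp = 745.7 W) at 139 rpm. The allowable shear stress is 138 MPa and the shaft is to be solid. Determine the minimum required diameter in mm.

ω = 2π·139/60 = 14.56 rad/s, so T = P/ω = 2710×745.7 / 14.56 = 138800 N·m.
For a solid shaft τ_max = 16T/(πd³), so d = (16T/(π τ_allow))^(1/3) = (16·138800/(π·1.38×10^8))^(1/3) = 0.1724 m.

172 mm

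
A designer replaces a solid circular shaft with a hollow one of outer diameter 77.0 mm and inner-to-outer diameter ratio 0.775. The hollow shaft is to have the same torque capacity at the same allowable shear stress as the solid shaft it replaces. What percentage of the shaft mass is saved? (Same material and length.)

46.2 %

Equal τ_max and T ⇒ the solid shaft needs d_s³ = d_o³(1−k⁴), so d_s = 77.0·(1−0.775⁴)^(1/3) = 66.33 mm.
Area ratio A_h/A_s = d_o²(1−k²)/d_s² = (1−k²)/(1−k⁴)^(2/3) = 0.5382.
Mass saving = 1 − 0.5382 = 46.2 %.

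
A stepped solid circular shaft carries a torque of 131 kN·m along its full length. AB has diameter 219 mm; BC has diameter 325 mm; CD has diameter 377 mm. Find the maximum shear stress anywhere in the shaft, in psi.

9210 psi

Under the same torque, τ_max = 16T/(πd³) is largest where d is smallest — segment AB (d = 219 mm).
τ_max = 16·131000/(π·(0.219)³) = 6.352×10^7 Pa.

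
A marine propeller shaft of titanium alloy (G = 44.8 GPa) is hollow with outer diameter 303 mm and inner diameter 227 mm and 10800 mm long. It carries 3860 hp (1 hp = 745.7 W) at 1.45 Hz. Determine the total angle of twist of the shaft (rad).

0.134 rad

ω = 2π·1.45 = 9.111 rad/s, so T = P/ω = 3860×745.7 / 9.111 = 315900 N·m.
J = π(d_o⁴ − d_i⁴)/32 = π(0.303⁴ − 0.227⁴)/32 = 5.668×10^-4 m⁴.
θ = T·L/(G·J) = 315900 × 10.8 / (44.8×10⁹ × 5.668×10^-4) = 0.1344 rad.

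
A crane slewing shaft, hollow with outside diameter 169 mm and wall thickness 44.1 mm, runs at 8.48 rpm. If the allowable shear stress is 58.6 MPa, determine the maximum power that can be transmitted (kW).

46.7 kW

J = π(d_o⁴ − d_i⁴)/32 = π(0.169⁴ − 0.0808⁴)/32 = 7.590×10^-5 m⁴.
T_max = τ_allow·J/r = 5.86×10^7 × 7.590×10^-5 / 0.0845 = 52640 N·m.
ω = 2π·8.48/60 = 0.8880 rad/s, so P_max = T_max·ω = 4.674×10^4 W.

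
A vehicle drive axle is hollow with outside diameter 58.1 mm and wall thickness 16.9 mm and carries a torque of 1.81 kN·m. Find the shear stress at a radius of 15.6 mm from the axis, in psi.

J = π(d_o⁴ − d_i⁴)/32 = π(0.0581⁴ − 0.0243⁴)/32 = 1.084×10^-6 m⁴.
Shear stress varies linearly with radius: τ = T·r/J = 1810 × 0.0156 / 1.084×10^-6 = 2.604×10^7 Pa.

3780 psi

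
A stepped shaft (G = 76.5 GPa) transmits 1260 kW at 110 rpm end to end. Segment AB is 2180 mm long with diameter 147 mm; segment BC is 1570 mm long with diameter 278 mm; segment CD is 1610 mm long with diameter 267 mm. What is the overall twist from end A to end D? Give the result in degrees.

ω = 2π·110/60 = 11.52 rad/s, so T = P/ω = 1260×10³ / 11.52 = 109400 N·m.
J_AB = π(0.147)⁴/32 = 4.58×10^-5 m⁴; J_BC = π(0.278)⁴/32 = 5.86×10^-4 m⁴; J_CD = π(0.267)⁴/32 = 4.99×10^-4 m⁴.
θ = (T/G)·Σ L_i/J_i = (109400/76.5×10⁹)·(2.18/4.58×10^-5 + 1.57/5.86×10^-4 + 1.61/4.99×10^-4) = 0.07644 rad.

4.38°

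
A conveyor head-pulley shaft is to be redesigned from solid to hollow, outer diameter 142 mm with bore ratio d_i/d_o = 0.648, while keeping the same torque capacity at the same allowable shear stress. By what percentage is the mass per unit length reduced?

34.0 %

Equal τ_max and T ⇒ the solid shaft needs d_s³ = d_o³(1−k⁴), so d_s = 142·(1−0.648⁴)^(1/3) = 133.1 mm.
Area ratio A_h/A_s = d_o²(1−k²)/d_s² = (1−k²)/(1−k⁴)^(2/3) = 0.6602.
Mass saving = 1 − 0.6602 = 34.0 %.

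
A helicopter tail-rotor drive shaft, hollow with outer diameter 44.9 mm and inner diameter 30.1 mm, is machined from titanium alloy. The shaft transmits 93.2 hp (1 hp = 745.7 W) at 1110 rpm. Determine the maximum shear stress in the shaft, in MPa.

ω = 2π·1110/60 = 116.2 rad/s, so T = P/ω = 93.2×745.7 / 116.2 = 597.9 N·m.
J = π(d_o⁴ − d_i⁴)/32 = π(0.0449⁴ − 0.0301⁴)/32 = 3.184×10^-7 m⁴.
τ_max = T·r/J = 597.9 × 0.0224 / 3.184×10^-7 = 4.215×10^7 Pa.

42.2 MPa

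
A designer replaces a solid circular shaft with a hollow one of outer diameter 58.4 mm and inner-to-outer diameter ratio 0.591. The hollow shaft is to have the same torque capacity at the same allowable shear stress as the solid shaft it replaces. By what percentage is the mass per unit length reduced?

29.0 %

Equal τ_max and T ⇒ the solid shaft needs d_s³ = d_o³(1−k⁴), so d_s = 58.4·(1−0.591⁴)^(1/3) = 55.92 mm.
Area ratio A_h/A_s = d_o²(1−k²)/d_s² = (1−k²)/(1−k⁴)^(2/3) = 0.7097.
Mass saving = 1 − 0.7097 = 29.0 %.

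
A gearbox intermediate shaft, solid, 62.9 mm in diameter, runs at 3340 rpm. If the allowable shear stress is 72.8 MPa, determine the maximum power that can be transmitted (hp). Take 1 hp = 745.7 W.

J = πd⁴/32 = π(0.0629)⁴/32 = 1.537×10^-6 m⁴.
T_max = τ_allow·J/r = 7.28×10^7 × 1.537×10^-6 / 0.0314 = 3557 N·m.
ω = 2π·3340/60 = 349.8 rad/s, so P_max = T_max·ω = 1.244×10^6 W.

1670 hp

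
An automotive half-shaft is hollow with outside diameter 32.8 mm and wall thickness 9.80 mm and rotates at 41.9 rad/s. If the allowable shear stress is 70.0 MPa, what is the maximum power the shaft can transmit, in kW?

J = π(d_o⁴ − d_i⁴)/32 = π(0.0328⁴ − 0.0132⁴)/32 = 1.107×10^-7 m⁴.
T_max = τ_allow·J/r = 7.00×10^7 × 1.107×10^-7 / 0.0164 = 472.3 N·m.
ω = 41.9 rad/s, so P_max = T_max·ω = 1.979×10^4 W.

19.8 kW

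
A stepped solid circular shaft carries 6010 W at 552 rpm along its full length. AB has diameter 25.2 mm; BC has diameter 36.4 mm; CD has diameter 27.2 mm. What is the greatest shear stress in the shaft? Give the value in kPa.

ω = 2π·552/60 = 57.81 rad/s, so T = P/ω = 6010 / 57.81 = 104.0 N·m.
Under the same torque, τ_max = 16T/(πd³) is largest where d is smallest — segment AB (d = 25.2 mm).
τ_max = 16·104.0/(π·(0.0252)³) = 3.309×10^7 Pa.

33100 kPa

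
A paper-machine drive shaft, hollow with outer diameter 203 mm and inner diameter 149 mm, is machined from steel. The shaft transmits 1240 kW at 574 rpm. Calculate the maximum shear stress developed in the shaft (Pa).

ω = 2π·574/60 = 60.11 rad/s, so T = P/ω = 1240×10³ / 60.11 = 20630 N·m.
J = π(d_o⁴ − d_i⁴)/32 = π(0.203⁴ − 0.149⁴)/32 = 1.183×10^-4 m⁴.
τ_max = T·r/J = 20630 × 0.102 / 1.183×10^-4 = 1.770×10^7 Pa.

1.77e7 Pa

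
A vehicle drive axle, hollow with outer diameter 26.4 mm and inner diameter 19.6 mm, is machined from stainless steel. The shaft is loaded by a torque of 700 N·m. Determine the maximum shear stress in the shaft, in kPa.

278000 kPa

J = π(d_o⁴ − d_i⁴)/32 = π(0.0264⁴ − 0.0196⁴)/32 = 3.320×10^-8 m⁴.
τ_max = T·r/J = 700.0 × 0.0132 / 3.320×10^-8 = 2.783×10^8 Pa.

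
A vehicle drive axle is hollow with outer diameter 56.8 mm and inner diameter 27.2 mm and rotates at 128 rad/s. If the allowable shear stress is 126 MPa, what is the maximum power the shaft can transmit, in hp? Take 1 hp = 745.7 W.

737 hp

J = π(d_o⁴ − d_i⁴)/32 = π(0.0568⁴ − 0.0272⁴)/32 = 9.681×10^-7 m⁴.
T_max = τ_allow·J/r = 1.26×10^8 × 9.681×10^-7 / 0.0284 = 4295 N·m.
ω = 128 rad/s, so P_max = T_max·ω = 5.498×10^5 W.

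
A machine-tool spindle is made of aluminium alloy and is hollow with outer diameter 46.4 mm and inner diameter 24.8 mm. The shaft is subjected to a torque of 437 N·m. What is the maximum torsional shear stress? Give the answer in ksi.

J = π(d_o⁴ − d_i⁴)/32 = π(0.0464⁴ − 0.0248⁴)/32 = 4.179×10^-7 m⁴.
τ_max = T·r/J = 437.0 × 0.0232 / 4.179×10^-7 = 2.426×10^7 Pa.

3.52 ksi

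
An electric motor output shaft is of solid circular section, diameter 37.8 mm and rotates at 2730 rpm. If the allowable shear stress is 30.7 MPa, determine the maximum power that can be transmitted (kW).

J = πd⁴/32 = π(0.0378)⁴/32 = 2.004×10^-7 m⁴.
T_max = τ_allow·J/r = 3.07×10^7 × 2.004×10^-7 / 0.0189 = 325.6 N·m.
ω = 2π·2730/60 = 285.9 rad/s, so P_max = T_max·ω = 9.308×10^4 W.

93.1 kW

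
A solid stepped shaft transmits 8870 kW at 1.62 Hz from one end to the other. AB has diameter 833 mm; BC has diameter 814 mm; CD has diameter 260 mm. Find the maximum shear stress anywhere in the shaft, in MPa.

253 MPa

ω = 2π·1.62 = 10.18 rad/s, so T = P/ω = 8870×10³ / 10.18 = 871400 N·m.
Under the same torque, τ_max = 16T/(πd³) is largest where d is smallest — segment CD (d = 260 mm).
τ_max = 16·871400/(π·(0.260)³) = 2.525×10^8 Pa.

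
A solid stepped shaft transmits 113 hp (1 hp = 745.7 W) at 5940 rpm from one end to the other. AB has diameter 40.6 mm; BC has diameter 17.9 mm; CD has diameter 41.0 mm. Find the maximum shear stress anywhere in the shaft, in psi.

ω = 2π·5940/60 = 622.0 rad/s, so T = P/ω = 113×745.7 / 622.0 = 135.5 N·m.
Under the same torque, τ_max = 16T/(πd³) is largest where d is smallest — segment BC (d = 17.9 mm).
τ_max = 16·135.5/(π·(0.0179)³) = 1.203×10^8 Pa.

17400 psi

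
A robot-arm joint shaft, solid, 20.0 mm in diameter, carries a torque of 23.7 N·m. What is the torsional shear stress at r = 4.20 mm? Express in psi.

919 psi

J = πd⁴/32 = π(0.0200)⁴/32 = 1.571×10^-8 m⁴.
Shear stress varies linearly with radius: τ = T·r/J = 23.70 × 0.00420 / 1.571×10^-8 = 6.337×10^6 Pa.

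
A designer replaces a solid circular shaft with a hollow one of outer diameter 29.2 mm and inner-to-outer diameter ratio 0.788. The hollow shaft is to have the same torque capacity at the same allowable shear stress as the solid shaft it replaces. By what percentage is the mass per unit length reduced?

Equal τ_max and T ⇒ the solid shaft needs d_s³ = d_o³(1−k⁴), so d_s = 29.2·(1−0.788⁴)^(1/3) = 24.82 mm.
Area ratio A_h/A_s = d_o²(1−k²)/d_s² = (1−k²)/(1−k⁴)^(2/3) = 0.5245.
Mass saving = 1 − 0.5245 = 47.6 %.

47.6 %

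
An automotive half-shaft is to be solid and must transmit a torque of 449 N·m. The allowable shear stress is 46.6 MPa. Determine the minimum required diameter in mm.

36.6 mm

For a solid shaft τ_max = 16T/(πd³), so d = (16T/(π τ_allow))^(1/3) = (16·449.0/(π·4.66×10^7))^(1/3) = 0.03661 m.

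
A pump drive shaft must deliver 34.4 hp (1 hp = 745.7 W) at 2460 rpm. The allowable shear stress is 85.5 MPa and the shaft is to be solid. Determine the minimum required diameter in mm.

18.1 mm

ω = 2π·2460/60 = 257.6 rad/s, so T = P/ω = 34.4×745.7 / 257.6 = 99.58 N·m.
For a solid shaft τ_max = 16T/(πd³), so d = (16T/(π τ_allow))^(1/3) = (16·99.58/(π·8.55×10^7))^(1/3) = 0.01810 m.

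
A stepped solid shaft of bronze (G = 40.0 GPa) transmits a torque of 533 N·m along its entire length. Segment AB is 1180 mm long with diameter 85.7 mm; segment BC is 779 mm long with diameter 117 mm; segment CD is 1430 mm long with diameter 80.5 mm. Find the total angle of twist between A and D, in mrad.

8.16 mrad

J_AB = π(0.0857)⁴/32 = 5.30×10^-6 m⁴; J_BC = π(0.117)⁴/32 = 1.84×10^-5 m⁴; J_CD = π(0.0805)⁴/32 = 4.12×10^-6 m⁴.
θ = (T/G)·Σ L_i/J_i = (533.0/40.0×10⁹)·(1.18/5.30×10^-6 + 0.779/1.84×10^-5 + 1.43/4.12×10^-6) = 8.155×10^-3 rad.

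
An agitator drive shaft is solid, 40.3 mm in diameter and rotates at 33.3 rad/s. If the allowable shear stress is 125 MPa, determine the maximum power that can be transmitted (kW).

J = πd⁴/32 = π(0.0403)⁴/32 = 2.590×10^-7 m⁴.
T_max = τ_allow·J/r = 1.25×10^8 × 2.590×10^-7 / 0.0201 = 1606 N·m.
ω = 33.3 rad/s, so P_max = T_max·ω = 5.349×10^4 W.

53.5 kW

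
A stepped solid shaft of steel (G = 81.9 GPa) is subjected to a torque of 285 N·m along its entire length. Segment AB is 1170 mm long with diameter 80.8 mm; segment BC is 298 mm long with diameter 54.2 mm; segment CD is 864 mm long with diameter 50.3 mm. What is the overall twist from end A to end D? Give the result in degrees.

J_AB = π(0.0808)⁴/32 = 4.18×10^-6 m⁴; J_BC = π(0.0542)⁴/32 = 8.47×10^-7 m⁴; J_CD = π(0.0503)⁴/32 = 6.28×10^-7 m⁴.
θ = (T/G)·Σ L_i/J_i = (285.0/81.9×10⁹)·(1.17/4.18×10^-6 + 0.298/8.47×10^-7 + 0.864/6.28×10^-7) = 6.981×10^-3 rad.

0.400°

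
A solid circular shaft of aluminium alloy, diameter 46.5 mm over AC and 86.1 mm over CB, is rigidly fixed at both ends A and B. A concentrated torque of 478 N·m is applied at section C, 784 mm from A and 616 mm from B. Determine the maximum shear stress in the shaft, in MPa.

3.58 MPa

Compatibility: T_A·a/J_AC = T_B·b/J_CB with T_A + T_B = T₀.
J_AC = 4.59×10^-7 m⁴, J_CB = 5.40×10^-6 m⁴, so T_A = T₀·(J_AC/a)/((J_AC/a)+(J_CB/b)) = 29.95 N·m, T_B = 448.1 N·m.
τ in each portion: τ_AC = 1.52×10^6 Pa, τ_CB = 3.58×10^6 Pa; maximum is in CB.
τ_max = T_CB·r/J = 448.1·0.0430/5.40×10^-6 = 3.575×10^6 Pa.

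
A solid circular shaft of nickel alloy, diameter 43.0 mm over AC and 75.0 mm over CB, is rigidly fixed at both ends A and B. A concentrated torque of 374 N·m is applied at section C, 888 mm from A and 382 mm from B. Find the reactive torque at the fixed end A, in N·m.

Compatibility: T_A·a/J_AC = T_B·b/J_CB with T_A + T_B = T₀.
J_AC = 3.36×10^-7 m⁴, J_CB = 3.11×10^-6 m⁴, so T_A = T₀·(J_AC/a)/((J_AC/a)+(J_CB/b)) = 16.61 N·m, T_B = 357.4 N·m.

16.6 N·m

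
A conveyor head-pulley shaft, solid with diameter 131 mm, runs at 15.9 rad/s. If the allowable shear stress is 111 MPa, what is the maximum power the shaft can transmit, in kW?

J = πd⁴/32 = π(0.131)⁴/32 = 2.891×10^-5 m⁴.
T_max = τ_allow·J/r = 1.11×10^8 × 2.891×10^-5 / 0.0655 = 49000 N·m.
ω = 15.9 rad/s, so P_max = T_max·ω = 7.790×10^5 W.

779 kW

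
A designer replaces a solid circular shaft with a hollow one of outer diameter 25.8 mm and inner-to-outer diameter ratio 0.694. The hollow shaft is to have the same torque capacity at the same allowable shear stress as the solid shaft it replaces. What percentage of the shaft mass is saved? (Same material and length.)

Equal τ_max and T ⇒ the solid shaft needs d_s³ = d_o³(1−k⁴), so d_s = 25.8·(1−0.694⁴)^(1/3) = 23.63 mm.
Area ratio A_h/A_s = d_o²(1−k²)/d_s² = (1−k²)/(1−k⁴)^(2/3) = 0.6181.
Mass saving = 1 − 0.6181 = 38.2 %.

38.2 %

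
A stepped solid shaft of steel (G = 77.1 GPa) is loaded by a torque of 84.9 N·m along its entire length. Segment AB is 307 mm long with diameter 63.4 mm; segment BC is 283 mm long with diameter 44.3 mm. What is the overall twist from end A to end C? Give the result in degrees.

J_AB = π(0.0634)⁴/32 = 1.59×10^-6 m⁴; J_BC = π(0.0443)⁴/32 = 3.78×10^-7 m⁴.
θ = (T/G)·Σ L_i/J_i = (84.90/77.1×10⁹)·(0.307/1.59×10^-6 + 0.283/3.78×10^-7) = 1.037×10^-3 rad.

0.0594°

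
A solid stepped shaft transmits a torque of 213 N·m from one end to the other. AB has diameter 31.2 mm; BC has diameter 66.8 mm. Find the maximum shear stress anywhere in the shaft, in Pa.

3.57e7 Pa

Under the same torque, τ_max = 16T/(πd³) is largest where d is smallest — segment AB (d = 31.2 mm).
τ_max = 16·213.0/(π·(0.0312)³) = 3.572×10^7 Pa.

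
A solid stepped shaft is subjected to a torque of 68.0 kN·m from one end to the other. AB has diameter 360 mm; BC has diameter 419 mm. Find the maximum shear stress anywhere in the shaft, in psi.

1080 psi

Under the same torque, τ_max = 16T/(πd³) is largest where d is smallest — segment AB (d = 360 mm).
τ_max = 16·68000/(π·(0.360)³) = 7.423×10^6 Pa.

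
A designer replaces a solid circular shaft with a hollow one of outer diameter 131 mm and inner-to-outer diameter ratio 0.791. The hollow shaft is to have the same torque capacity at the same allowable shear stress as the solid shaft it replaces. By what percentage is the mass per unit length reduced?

Equal τ_max and T ⇒ the solid shaft needs d_s³ = d_o³(1−k⁴), so d_s = 131·(1−0.791⁴)^(1/3) = 111.0 mm.
Area ratio A_h/A_s = d_o²(1−k²)/d_s² = (1−k²)/(1−k⁴)^(2/3) = 0.5213.
Mass saving = 1 − 0.5213 = 47.9 %.

47.9 %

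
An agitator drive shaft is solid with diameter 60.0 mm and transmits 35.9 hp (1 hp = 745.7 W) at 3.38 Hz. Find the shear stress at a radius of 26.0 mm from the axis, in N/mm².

25.8 N/mm²

ω = 2π·3.38 = 21.24 rad/s, so T = P/ω = 35.9×745.7 / 21.24 = 1261 N·m.
J = πd⁴/32 = π(0.0600)⁴/32 = 1.272×10^-6 m⁴.
Shear stress varies linearly with radius: τ = T·r/J = 1261 × 0.0260 / 1.272×10^-6 = 2.576×10^7 Pa.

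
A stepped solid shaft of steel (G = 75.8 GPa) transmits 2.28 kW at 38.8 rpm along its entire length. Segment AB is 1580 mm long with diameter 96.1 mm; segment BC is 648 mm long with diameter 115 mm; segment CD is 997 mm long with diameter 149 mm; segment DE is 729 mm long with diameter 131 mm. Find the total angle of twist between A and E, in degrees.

0.115°

ω = 2π·38.8/60 = 4.063 rad/s, so T = P/ω = 2.28×10³ / 4.063 = 561.1 N·m.
J_AB = π(0.0961)⁴/32 = 8.37×10^-6 m⁴; J_BC = π(0.115)⁴/32 = 1.72×10^-5 m⁴; J_CD = π(0.149)⁴/32 = 4.84×10^-5 m⁴; J_DE = π(0.131)⁴/32 = 2.89×10^-5 m⁴.
θ = (T/G)·Σ L_i/J_i = (561.1/75.8×10⁹)·(1.58/8.37×10^-6 + 0.648/1.72×10^-5 + 0.997/4.84×10^-5 + 0.729/2.89×10^-5) = 2.015×10^-3 rad.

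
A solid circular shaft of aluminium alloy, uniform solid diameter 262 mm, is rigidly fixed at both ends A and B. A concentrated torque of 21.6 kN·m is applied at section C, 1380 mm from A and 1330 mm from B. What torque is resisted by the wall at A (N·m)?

10600 N·m

With uniform GJ and both ends fixed, compatibility θ_AC = θ_CB gives T_A·a = T_B·b, together with T_A + T_B = T₀.
T_A = T₀·b/(a+b) = 21600·1330/2710 = 10600 N·m; T_B = 11000 N·m.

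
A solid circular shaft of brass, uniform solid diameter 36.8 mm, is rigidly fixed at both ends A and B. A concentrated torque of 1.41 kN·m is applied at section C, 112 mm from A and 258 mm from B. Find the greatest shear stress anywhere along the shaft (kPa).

With uniform GJ and both ends fixed, compatibility θ_AC = θ_CB gives T_A·a = T_B·b, together with T_A + T_B = T₀.
T_A = T₀·b/(a+b) = 1410·258/370.0 = 983.2 N·m; T_B = 426.8 N·m.
τ in each portion: τ_AC = 1.00×10^8 Pa, τ_CB = 4.36×10^7 Pa; maximum is in AC.
τ_max = T_AC·r/J = 983.2·0.0184/1.80×10^-7 = 1.005×10^8 Pa.

100000 kPa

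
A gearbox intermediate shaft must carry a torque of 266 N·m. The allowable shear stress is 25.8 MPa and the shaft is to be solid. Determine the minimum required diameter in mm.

For a solid shaft τ_max = 16T/(πd³), so d = (16T/(π τ_allow))^(1/3) = (16·266.0/(π·2.58×10^7))^(1/3) = 0.03745 m.

37.4 mm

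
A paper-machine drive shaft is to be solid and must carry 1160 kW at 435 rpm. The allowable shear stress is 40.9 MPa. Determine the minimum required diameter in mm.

ω = 2π·435/60 = 45.55 rad/s, so T = P/ω = 1160×10³ / 45.55 = 25460 N·m.
For a solid shaft τ_max = 16T/(πd³), so d = (16T/(π τ_allow))^(1/3) = (16·25460/(π·4.09×10^7))^(1/3) = 0.1469 m.

147 mm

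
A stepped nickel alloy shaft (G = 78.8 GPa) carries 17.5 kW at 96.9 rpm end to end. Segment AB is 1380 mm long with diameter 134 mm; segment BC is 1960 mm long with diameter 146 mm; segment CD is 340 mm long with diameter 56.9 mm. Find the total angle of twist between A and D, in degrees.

0.524°

ω = 2π·96.9/60 = 10.15 rad/s, so T = P/ω = 17.5×10³ / 10.15 = 1725 N·m.
J_AB = π(0.134)⁴/32 = 3.17×10^-5 m⁴; J_BC = π(0.146)⁴/32 = 4.46×10^-5 m⁴; J_CD = π(0.0569)⁴/32 = 1.03×10^-6 m⁴.
θ = (T/G)·Σ L_i/J_i = (1725/78.8×10⁹)·(1.38/3.17×10^-5 + 1.96/4.46×10^-5 + 0.340/1.03×10^-6) = 9.147×10^-3 rad.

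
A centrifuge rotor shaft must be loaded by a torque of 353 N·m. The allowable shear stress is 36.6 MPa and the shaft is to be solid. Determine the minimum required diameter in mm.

36.6 mm

For a solid shaft τ_max = 16T/(πd³), so d = (16T/(π τ_allow))^(1/3) = (16·353.0/(π·3.66×10^7))^(1/3) = 0.03662 m.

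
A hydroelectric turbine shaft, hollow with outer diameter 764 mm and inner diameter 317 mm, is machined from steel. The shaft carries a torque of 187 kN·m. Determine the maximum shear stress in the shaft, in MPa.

2.20 MPa

J = π(d_o⁴ − d_i⁴)/32 = π(0.764⁴ − 0.317⁴)/32 = 0.03246 m⁴.
τ_max = T·r/J = 187000 × 0.382 / 0.03246 = 2.201×10^6 Pa.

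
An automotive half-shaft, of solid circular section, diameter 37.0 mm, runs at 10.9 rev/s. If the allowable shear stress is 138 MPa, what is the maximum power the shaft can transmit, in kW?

J = πd⁴/32 = π(0.0370)⁴/32 = 1.840×10^-7 m⁴.
T_max = τ_allow·J/r = 1.38×10^8 × 1.840×10^-7 / 0.0185 = 1373 N·m.
ω = 2π·10.9 = 68.49 rad/s, so P_max = T_max·ω = 9.400×10^4 W.

94.0 kW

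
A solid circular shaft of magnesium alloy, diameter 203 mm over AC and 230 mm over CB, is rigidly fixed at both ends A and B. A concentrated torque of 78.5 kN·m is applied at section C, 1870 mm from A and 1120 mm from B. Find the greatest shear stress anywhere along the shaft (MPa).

Compatibility: T_A·a/J_AC = T_B·b/J_CB with T_A + T_B = T₀.
J_AC = 1.67×10^-4 m⁴, J_CB = 2.75×10^-4 m⁴, so T_A = T₀·(J_AC/a)/((J_AC/a)+(J_CB/b)) = 20930 N·m, T_B = 57570 N·m.
τ in each portion: τ_AC = 1.27×10^7 Pa, τ_CB = 2.41×10^7 Pa; maximum is in CB.
τ_max = T_CB·r/J = 57570·0.115/2.75×10^-4 = 2.410×10^7 Pa.

24.1 MPa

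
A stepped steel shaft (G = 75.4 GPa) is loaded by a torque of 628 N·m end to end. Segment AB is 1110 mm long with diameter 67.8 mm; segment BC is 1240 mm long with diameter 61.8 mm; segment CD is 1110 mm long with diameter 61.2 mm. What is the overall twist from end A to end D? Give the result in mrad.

J_AB = π(0.0678)⁴/32 = 2.07×10^-6 m⁴; J_BC = π(0.0618)⁴/32 = 1.43×10^-6 m⁴; J_CD = π(0.0612)⁴/32 = 1.38×10^-6 m⁴.
θ = (T/G)·Σ L_i/J_i = (628.0/75.4×10⁹)·(1.11/2.07×10^-6 + 1.24/1.43×10^-6 + 1.11/1.38×10^-6) = 0.01838 rad.

18.4 mrad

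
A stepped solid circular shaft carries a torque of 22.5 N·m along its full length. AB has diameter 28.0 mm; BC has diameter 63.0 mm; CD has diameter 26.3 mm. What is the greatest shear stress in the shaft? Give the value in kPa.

6300 kPa

Under the same torque, τ_max = 16T/(πd³) is largest where d is smallest — segment CD (d = 26.3 mm).
τ_max = 16·22.50/(π·(0.0263)³) = 6.299×10^6 Pa.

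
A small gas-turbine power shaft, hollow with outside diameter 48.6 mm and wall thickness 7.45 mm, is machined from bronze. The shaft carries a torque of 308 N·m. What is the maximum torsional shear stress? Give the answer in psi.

2580 psi

J = π(d_o⁴ − d_i⁴)/32 = π(0.0486⁴ − 0.0337⁴)/32 = 4.211×10^-7 m⁴.
τ_max = T·r/J = 308.0 × 0.0243 / 4.211×10^-7 = 1.777×10^7 Pa.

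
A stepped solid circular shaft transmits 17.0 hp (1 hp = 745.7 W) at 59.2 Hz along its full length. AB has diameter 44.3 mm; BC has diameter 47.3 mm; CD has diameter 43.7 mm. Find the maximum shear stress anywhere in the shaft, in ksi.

0.302 ksi

ω = 2π·59.2 = 372.0 rad/s, so T = P/ω = 17.0×745.7 / 372.0 = 34.08 N·m.
Under the same torque, τ_max = 16T/(πd³) is largest where d is smallest — segment CD (d = 43.7 mm).
τ_max = 16·34.08/(π·(0.0437)³) = 2.080×10^6 Pa.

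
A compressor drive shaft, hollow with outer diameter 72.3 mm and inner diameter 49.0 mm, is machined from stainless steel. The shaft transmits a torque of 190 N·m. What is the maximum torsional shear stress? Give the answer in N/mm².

J = π(d_o⁴ − d_i⁴)/32 = π(0.0723⁴ − 0.0490⁴)/32 = 2.117×10^-6 m⁴.
τ_max = T·r/J = 190.0 × 0.0362 / 2.117×10^-6 = 3.245×10^6 Pa.

3.25 N/mm²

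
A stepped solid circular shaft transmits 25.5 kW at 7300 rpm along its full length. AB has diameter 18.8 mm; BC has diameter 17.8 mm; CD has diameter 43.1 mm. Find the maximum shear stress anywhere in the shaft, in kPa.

ω = 2π·7300/60 = 764.5 rad/s, so T = P/ω = 25.5×10³ / 764.5 = 33.36 N·m.
Under the same torque, τ_max = 16T/(πd³) is largest where d is smallest — segment BC (d = 17.8 mm).
τ_max = 16·33.36/(π·(0.0178)³) = 3.012×10^7 Pa.

30100 kPa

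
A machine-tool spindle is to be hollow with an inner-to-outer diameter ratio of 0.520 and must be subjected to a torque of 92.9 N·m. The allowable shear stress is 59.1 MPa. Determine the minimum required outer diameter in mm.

20.5 mm

For a hollow shaft with d_i/d_o = 0.520: τ_max = 16T/(π d_o³ (1−k⁴)), so d_o = [16T/(π τ_allow (1−k⁴))]^(1/3) = [16·92.90/(π·5.91×10^7·0.9269)]^(1/3) = 0.02052 m.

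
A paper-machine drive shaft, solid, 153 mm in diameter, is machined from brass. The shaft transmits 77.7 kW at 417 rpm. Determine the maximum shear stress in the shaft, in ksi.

ω = 2π·417/60 = 43.67 rad/s, so T = P/ω = 77.7×10³ / 43.67 = 1779 N·m.
J = πd⁴/32 = π(0.153)⁴/32 = 5.380×10^-5 m⁴.
τ_max = T·r/J = 1779 × 0.0765 / 5.380×10^-5 = 2.530×10^6 Pa.

0.367 ksi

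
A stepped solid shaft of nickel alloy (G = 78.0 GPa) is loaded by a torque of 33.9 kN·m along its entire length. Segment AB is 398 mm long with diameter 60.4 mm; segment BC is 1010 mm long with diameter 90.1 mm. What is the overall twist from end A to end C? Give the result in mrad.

J_AB = π(0.0604)⁴/32 = 1.31×10^-6 m⁴; J_BC = π(0.0901)⁴/32 = 6.47×10^-6 m⁴.
θ = (T/G)·Σ L_i/J_i = (33900/78.0×10⁹)·(0.398/1.31×10^-6 + 1.01/6.47×10^-6) = 0.2002 rad.

200 mrad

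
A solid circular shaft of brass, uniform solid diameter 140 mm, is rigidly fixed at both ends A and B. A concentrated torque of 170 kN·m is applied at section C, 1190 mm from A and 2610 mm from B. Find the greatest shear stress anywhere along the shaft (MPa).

With uniform GJ and both ends fixed, compatibility θ_AC = θ_CB gives T_A·a = T_B·b, together with T_A + T_B = T₀.
T_A = T₀·b/(a+b) = 170000·2610/3800 = 116800 N·m; T_B = 53240 N·m.
τ in each portion: τ_AC = 2.17×10^8 Pa, τ_CB = 9.88×10^7 Pa; maximum is in AC.
τ_max = T_AC·r/J = 116800·0.0700/3.77×10^-5 = 2.167×10^8 Pa.

217 MPa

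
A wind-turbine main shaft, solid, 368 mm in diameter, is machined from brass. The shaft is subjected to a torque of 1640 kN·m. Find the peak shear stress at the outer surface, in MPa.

168 MPa

J = πd⁴/32 = π(0.368)⁴/32 = 1.800×10^-3 m⁴.
τ_max = T·r/J = 1.640e6 × 0.184 / 1.800×10^-3 = 1.676×10^8 Pa.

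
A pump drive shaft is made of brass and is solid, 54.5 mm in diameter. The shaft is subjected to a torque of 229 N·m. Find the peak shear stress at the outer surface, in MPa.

J = πd⁴/32 = π(0.0545)⁴/32 = 8.661×10^-7 m⁴.
τ_max = T·r/J = 229.0 × 0.0272 / 8.661×10^-7 = 7.205×10^6 Pa.

7.20 MPa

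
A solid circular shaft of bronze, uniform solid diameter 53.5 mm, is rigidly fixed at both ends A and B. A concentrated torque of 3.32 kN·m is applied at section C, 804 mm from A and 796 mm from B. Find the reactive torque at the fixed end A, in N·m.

1650 N·m

With uniform GJ and both ends fixed, compatibility θ_AC = θ_CB gives T_A·a = T_B·b, together with T_A + T_B = T₀.
T_A = T₀·b/(a+b) = 3320·796/1600 = 1652 N·m; T_B = 1668 N·m.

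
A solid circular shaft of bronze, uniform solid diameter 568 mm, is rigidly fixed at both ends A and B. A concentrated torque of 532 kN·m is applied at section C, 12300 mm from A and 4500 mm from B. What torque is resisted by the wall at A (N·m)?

142000 N·m

With uniform GJ and both ends fixed, compatibility θ_AC = θ_CB gives T_A·a = T_B·b, together with T_A + T_B = T₀.
T_A = T₀·b/(a+b) = 532000·4500/16800 = 142500 N·m; T_B = 389500 N·m.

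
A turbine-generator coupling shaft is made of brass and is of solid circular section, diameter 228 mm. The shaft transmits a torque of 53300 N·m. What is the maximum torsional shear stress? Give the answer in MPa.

J = πd⁴/32 = π(0.228)⁴/32 = 2.653×10^-4 m⁴.
τ_max = T·r/J = 53300 × 0.114 / 2.653×10^-4 = 2.290×10^7 Pa.

22.9 MPa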